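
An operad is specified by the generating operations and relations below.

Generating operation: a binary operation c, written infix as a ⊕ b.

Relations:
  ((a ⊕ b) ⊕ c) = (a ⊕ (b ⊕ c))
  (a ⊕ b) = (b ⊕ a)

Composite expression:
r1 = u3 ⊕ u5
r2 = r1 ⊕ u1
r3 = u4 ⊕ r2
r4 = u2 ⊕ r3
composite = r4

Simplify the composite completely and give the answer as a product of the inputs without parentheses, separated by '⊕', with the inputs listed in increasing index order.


u1 ⊕ u2 ⊕ u3 ⊕ u4 ⊕ u5

Key point: c commutes, so take the u-inputs in any fixed order.
(u3 ⊕ u5) collapses to u3 ⊕ u5
((u3 ⊕ u5) ⊕ u1) collapses to u3 ⊕ u5 ⊕ u1
(u4 ⊕ ((u3 ⊕ u5) ⊕ u1)) collapses to u4 ⊕ u3 ⊕ u5 ⊕ u1
(u2 ⊕ (u4 ⊕ ((u3 ⊕ u5) ⊕ u1))) collapses to u2 ⊕ u4 ⊕ u3 ⊕ u5 ⊕ u1
reordering the factors by index: u1 ⊕ u2 ⊕ u3 ⊕ u4 ⊕ u5


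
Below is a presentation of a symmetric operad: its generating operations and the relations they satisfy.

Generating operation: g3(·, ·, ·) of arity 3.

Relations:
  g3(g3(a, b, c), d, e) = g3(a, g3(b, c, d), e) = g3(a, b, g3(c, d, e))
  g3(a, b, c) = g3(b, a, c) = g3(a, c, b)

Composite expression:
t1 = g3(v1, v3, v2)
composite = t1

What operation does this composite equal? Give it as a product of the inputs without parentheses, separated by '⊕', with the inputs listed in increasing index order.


v1 ⊕ v2 ⊕ v3

Any arrangement under g3 is one operation, so sort the v-inputs.
g3(v1, v3, v2) spells out as v1 ⊕ v3 ⊕ v2
rearranged into index order: v1 ⊕ v2 ⊕ v3


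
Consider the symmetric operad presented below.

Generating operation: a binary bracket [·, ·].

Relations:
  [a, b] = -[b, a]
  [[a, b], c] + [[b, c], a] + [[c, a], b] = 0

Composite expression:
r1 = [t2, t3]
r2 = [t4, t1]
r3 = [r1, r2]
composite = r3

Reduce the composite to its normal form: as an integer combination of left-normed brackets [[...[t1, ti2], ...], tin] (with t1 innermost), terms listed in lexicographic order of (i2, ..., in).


[[[t1, t4], t2], t3] - [[[t1, t4], t3], t2]


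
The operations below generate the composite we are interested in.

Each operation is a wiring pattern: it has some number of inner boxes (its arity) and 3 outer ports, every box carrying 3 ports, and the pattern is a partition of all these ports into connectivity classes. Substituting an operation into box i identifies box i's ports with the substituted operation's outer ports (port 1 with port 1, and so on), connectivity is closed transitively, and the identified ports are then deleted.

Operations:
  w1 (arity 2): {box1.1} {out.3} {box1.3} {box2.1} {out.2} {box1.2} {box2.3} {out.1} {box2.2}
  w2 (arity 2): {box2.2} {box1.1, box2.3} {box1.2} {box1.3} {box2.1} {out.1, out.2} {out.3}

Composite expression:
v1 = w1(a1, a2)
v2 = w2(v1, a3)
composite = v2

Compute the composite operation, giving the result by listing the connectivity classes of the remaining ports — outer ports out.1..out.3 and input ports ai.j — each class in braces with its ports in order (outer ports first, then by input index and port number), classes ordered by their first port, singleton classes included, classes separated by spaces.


Reachability decides: close wires over w2-identified ports.
w1 over (a1, a2) gives {out.1} {out.2} {out.3} {a1.1} {a1.2} {a1.3} {a2.1} {a2.2} {a2.3}, out.j being that stage's outer ports
w2 over (a1, a2, a3) gives {out.1, out.2} {out.3} {a1.1} {a1.2} {a1.3} {a2.1} {a2.2} {a2.3} {a3.1} {a3.2} {a3.3}, out.j being that stage's outer ports

{out.1, out.2} {out.3} {a1.1} {a1.2} {a1.3} {a2.1} {a2.2} {a2.3} {a3.1} {a3.2} {a3.3}


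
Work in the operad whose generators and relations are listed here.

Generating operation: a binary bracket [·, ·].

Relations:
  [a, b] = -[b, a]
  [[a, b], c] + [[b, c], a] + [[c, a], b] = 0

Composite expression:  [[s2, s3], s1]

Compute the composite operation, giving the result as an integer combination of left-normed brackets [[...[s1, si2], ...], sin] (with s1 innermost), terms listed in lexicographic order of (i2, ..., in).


-[[s1, s2], s3] + [[s1, s3], s2]

In the tensor algebra, words opening s1 carry the s1-anchored form.
Composite bracket: [[s2, s3], s1]
Each bracket splits as ab - ba, giving 4 signed words (2^2 = 4).
The s1-initial words carry the normal form:
  from s1s2s3, sign -1: term -[[s1, s2], s3]
  from s1s3s2, sign +1: term +[[s1, s3], s2]


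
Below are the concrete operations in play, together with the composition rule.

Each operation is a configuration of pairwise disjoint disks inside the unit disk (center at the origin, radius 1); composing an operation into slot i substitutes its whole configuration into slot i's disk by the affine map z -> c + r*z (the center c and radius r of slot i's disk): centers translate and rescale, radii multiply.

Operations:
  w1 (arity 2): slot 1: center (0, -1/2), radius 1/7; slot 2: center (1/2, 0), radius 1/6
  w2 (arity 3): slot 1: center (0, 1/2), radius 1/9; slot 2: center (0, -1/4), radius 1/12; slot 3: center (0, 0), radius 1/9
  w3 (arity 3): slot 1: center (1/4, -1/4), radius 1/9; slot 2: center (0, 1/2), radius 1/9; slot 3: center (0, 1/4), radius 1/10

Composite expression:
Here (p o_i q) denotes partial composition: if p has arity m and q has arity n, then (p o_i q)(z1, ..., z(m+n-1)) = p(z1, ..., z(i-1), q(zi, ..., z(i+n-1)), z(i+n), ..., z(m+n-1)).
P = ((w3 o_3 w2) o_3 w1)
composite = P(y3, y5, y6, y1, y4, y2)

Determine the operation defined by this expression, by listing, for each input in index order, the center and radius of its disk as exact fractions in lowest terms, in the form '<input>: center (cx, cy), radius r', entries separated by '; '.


y1: center (1/180, 3/10), radius 1/540; y2: center (0, 1/4), radius 1/90; y3: center (1/4, -1/4), radius 1/9; y4: center (0, 9/40), radius 1/120; y5: center (0, 1/2), radius 1/9; y6: center (0, 53/180), radius 1/630

Only the slot chain above each y matters under w3; compose those maps.
for y3, the 1-step affine chain lands on center (1/4, -1/4), radius 1/9
for y5, the 1-step affine chain lands on center (0, 1/2), radius 1/9
for y6, the 3-step affine chain lands on center (0, 53/180), radius 1/630
for y1, the 3-step affine chain lands on center (1/180, 3/10), radius 1/540
for y4, the 2-step affine chain lands on center (0, 9/40), radius 1/120
for y2, the 2-step affine chain lands on center (0, 1/4), radius 1/90


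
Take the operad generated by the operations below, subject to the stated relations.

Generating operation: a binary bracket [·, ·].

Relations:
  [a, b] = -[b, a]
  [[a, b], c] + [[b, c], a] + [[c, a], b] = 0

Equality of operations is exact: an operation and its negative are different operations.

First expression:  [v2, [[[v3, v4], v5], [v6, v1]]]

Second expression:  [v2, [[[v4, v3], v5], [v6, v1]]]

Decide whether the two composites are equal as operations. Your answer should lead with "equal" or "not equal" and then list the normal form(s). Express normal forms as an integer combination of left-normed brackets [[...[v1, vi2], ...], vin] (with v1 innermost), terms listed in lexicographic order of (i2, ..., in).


not equal — first -[[[[[v1, v6], v3], v4], v5], v2] + [[[[[v1, v6], v4], v3], v5], v2] + [[[[[v1, v6], v5], v3], v4], v2] - [[[[[v1, v6], v5], v4], v3], v2], second [[[[[v1, v6], v3], v4], v5], v2] - [[[[[v1, v6], v4], v3], v5], v2] - [[[[[v1, v6], v5], v3], v4], v2] + [[[[[v1, v6], v5], v4], v3], v2]

In normal form, the first expression is -[[[[[v1, v6], v3], v4], v5], v2] + [[[[[v1, v6], v4], v3], v5], v2] + [[[[[v1, v6], v5], v3], v4], v2] - [[[[[v1, v6], v5], v4], v3], v2]
In normal form, the second expression is [[[[[v1, v6], v3], v4], v5], v2] - [[[[[v1, v6], v4], v3], v5], v2] - [[[[[v1, v6], v5], v3], v4], v2] + [[[[[v1, v6], v5], v4], v3], v2]
The normal forms differ: not equal.


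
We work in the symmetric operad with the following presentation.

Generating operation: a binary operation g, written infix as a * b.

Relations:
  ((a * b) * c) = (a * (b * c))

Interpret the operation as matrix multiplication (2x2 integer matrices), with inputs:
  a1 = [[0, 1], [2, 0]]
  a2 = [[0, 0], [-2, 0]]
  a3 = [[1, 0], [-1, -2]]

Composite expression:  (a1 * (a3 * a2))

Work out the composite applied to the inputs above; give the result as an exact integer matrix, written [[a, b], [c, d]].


[[4, 0], [0, 0]]

(a3 * a2) = [[0, 0], [4, 0]]
(a1 * (a3 * a2)) = [[4, 0], [0, 0]]


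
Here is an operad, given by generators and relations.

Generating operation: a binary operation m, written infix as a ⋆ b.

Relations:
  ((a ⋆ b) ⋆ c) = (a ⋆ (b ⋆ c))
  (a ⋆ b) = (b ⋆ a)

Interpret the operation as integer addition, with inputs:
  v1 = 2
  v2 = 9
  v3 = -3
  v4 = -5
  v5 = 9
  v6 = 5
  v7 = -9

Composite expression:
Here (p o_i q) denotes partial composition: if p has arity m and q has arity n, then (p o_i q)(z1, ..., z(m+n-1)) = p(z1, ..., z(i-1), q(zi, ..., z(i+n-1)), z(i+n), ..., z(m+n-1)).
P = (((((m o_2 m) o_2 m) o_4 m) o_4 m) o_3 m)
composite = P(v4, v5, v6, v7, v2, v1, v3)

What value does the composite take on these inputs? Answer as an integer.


8

(v6 ⋆ v7) = -4
(v5 ⋆ (v6 ⋆ v7)) = 5
(v2 ⋆ v1) = 11
((v2 ⋆ v1) ⋆ v3) = 8
((v5 ⋆ (v6 ⋆ v7)) ⋆ ((v2 ⋆ v1) ⋆ v3)) = 13
(v4 ⋆ ((v5 ⋆ (v6 ⋆ v7)) ⋆ ((v2 ⋆ v1) ⋆ v3))) = 8


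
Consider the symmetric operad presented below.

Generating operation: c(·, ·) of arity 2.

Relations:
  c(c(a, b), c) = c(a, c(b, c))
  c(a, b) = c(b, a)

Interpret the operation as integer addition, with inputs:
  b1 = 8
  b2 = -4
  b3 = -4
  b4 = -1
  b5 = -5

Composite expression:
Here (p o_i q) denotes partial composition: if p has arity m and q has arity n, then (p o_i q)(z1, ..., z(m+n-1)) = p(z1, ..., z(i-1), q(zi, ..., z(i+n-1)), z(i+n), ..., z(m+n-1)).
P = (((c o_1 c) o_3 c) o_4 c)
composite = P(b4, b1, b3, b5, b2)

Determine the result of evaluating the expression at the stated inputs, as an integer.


c(b4, b1) = 7
c(b5, b2) = -9
c(b3, c(b5, b2)) = -13
c(c(b4, b1), c(b3, c(b5, b2))) = -6

-6


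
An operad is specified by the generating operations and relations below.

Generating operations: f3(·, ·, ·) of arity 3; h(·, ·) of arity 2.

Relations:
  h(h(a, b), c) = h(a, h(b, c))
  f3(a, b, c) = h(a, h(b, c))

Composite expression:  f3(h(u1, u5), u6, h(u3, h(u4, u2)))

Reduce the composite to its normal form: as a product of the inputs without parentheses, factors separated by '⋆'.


u1 ⋆ u5 ⋆ u6 ⋆ u3 ⋆ u4 ⋆ u2

Key point: f3 is associative — brackets drop, the u-order remains.
h(u1, u5) linearizes to u1 ⋆ u5
h(u4, u2) linearizes to u4 ⋆ u2
h(u3, h(u4, u2)) linearizes to u3 ⋆ u4 ⋆ u2
f3(h(u1, u5), u6, h(u3, h(u4, u2))) linearizes to u1 ⋆ u5 ⋆ u6 ⋆ u3 ⋆ u4 ⋆ u2


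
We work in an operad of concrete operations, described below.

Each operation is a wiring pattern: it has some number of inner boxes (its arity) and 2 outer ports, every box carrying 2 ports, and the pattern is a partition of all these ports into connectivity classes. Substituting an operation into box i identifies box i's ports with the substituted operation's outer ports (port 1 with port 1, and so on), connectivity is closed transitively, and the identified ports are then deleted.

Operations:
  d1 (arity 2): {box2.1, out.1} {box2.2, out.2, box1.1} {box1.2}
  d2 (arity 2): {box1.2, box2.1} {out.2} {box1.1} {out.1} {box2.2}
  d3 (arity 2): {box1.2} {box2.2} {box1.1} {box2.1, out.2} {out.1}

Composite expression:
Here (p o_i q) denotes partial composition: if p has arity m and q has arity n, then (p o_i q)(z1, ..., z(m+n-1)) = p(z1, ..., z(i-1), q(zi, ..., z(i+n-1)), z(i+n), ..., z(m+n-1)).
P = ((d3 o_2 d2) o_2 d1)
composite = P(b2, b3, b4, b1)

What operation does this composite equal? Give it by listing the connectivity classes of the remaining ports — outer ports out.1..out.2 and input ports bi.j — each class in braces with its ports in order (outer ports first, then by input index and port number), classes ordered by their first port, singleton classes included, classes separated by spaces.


Two ports join when wires chain via d3-identified ports.
through d1, on inputs (b3, b4): {out.1, b4.1} {out.2, b3.1, b4.2} {b3.2} (out.j = stage outer ports)
through d2, on inputs (b3, b4, b1): {out.1} {out.2} {b1.1, b3.1, b4.2} {b1.2} {b3.2} {b4.1} (out.j = stage outer ports)
through d3, on inputs (b2, b3, b4, b1): {out.1} {out.2} {b1.1, b3.1, b4.2} {b1.2} {b2.1} {b2.2} {b3.2} {b4.1} (out.j = stage outer ports)

{out.1} {out.2} {b1.1, b3.1, b4.2} {b1.2} {b2.1} {b2.2} {b3.2} {b4.1}


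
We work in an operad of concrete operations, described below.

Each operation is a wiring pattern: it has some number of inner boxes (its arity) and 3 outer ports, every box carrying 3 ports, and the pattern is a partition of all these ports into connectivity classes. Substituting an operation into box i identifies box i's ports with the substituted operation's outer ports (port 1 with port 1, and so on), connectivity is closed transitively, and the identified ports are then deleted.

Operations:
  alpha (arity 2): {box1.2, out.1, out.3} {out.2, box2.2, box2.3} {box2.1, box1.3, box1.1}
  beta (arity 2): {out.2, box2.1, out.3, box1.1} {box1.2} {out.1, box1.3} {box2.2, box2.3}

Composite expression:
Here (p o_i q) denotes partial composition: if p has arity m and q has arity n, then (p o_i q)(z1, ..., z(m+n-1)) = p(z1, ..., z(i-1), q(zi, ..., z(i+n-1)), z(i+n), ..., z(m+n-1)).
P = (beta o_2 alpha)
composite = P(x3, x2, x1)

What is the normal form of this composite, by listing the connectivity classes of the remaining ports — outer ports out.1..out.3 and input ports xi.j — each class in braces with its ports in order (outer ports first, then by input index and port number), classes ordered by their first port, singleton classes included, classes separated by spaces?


{out.1, x3.3} {out.2, out.3, x1.2, x1.3, x2.2, x3.1} {x1.1, x2.1, x2.3} {x3.2}

After gluing at beta, chains via deleted ports link the x-ports.
after alpha, the pattern on (x2, x1) reads {out.1, out.3, x2.2} {out.2, x1.2, x1.3} {x1.1, x2.1, x2.3} (out.j = its outer ports)
after beta, the pattern on (x3, x2, x1) reads {out.1, x3.3} {out.2, out.3, x1.2, x1.3, x2.2, x3.1} {x1.1, x2.1, x2.3} {x3.2} (out.j = its outer ports)


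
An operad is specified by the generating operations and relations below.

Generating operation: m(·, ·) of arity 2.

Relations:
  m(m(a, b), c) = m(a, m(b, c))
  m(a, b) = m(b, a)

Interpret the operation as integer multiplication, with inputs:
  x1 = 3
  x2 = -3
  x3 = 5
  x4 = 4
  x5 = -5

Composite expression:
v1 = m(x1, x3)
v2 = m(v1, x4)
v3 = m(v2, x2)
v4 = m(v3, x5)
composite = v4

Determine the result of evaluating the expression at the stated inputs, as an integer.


900

m(x1, x3) = 15
m(m(x1, x3), x4) = 60
m(m(m(x1, x3), x4), x2) = -180
m(m(m(m(x1, x3), x4), x2), x5) = 900


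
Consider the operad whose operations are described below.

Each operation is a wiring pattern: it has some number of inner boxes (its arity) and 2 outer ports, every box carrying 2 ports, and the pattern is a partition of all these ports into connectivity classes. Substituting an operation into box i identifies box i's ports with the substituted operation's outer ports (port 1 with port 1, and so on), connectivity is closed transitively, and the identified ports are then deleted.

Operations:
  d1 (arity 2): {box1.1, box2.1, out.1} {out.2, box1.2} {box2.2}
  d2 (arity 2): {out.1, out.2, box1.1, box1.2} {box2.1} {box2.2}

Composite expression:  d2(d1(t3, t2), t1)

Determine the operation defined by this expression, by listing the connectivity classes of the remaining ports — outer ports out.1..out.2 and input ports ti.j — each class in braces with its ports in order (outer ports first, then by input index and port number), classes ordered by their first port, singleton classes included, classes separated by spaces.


{out.1, out.2, t2.1, t3.1, t3.2} {t1.1} {t1.2} {t2.2}

Reachability decides: close wires over d2-identified ports.
through d1, on inputs (t3, t2): {out.1, t2.1, t3.1} {out.2, t3.2} {t2.2} (out.j = stage outer ports)
through d2, on inputs (t3, t2, t1): {out.1, out.2, t2.1, t3.1, t3.2} {t1.1} {t1.2} {t2.2} (out.j = stage outer ports)


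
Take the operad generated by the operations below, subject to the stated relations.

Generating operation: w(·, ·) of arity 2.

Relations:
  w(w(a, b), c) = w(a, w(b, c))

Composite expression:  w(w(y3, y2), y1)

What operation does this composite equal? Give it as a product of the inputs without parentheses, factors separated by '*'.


y3 * y2 * y1

Key point: w is associative — brackets drop, the y-order remains.
w(y3, y2) collapses to y3 * y2
w(w(y3, y2), y1) collapses to y3 * y2 * y1


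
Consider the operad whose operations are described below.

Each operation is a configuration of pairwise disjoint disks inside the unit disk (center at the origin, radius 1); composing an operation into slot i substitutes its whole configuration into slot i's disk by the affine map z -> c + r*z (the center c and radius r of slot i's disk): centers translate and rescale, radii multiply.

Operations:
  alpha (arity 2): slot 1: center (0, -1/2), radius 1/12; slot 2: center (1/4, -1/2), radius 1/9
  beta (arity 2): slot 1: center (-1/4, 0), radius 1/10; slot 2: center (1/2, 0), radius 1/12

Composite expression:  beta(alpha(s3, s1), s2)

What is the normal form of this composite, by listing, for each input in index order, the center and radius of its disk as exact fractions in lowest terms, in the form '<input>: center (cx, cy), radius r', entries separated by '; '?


s1: center (-9/40, -1/20), radius 1/90; s2: center (1/2, 0), radius 1/12; s3: center (-1/4, -1/20), radius 1/120

Below beta, radii multiply path by path; the s-disk centers shift.
input s3: composing its 2 substitution steps yields center (-1/4, -1/20), radius 1/120
input s1: composing its 2 substitution steps yields center (-9/40, -1/20), radius 1/90
input s2: composing its 1 substitution step yields center (1/2, 0), radius 1/12


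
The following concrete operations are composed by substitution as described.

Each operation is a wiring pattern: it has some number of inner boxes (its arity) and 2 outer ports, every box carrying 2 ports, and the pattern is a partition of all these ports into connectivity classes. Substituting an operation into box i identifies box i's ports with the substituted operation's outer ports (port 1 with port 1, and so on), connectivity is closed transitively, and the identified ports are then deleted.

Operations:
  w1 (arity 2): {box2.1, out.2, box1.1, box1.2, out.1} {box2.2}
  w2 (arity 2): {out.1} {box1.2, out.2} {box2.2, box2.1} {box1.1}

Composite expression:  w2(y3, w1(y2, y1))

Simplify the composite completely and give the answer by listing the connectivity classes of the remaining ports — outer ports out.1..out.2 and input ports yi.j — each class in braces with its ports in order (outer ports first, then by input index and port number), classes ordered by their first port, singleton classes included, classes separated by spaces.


{out.1} {out.2, y3.2} {y1.1, y2.1, y2.2} {y1.2} {y3.1}

Two ports join when wires chain via w2-identified ports.
composing w1 on (y2, y1), with out.j its own outer ports: {out.1, out.2, y1.1, y2.1, y2.2} {y1.2}
composing w2 on (y3, y2, y1), with out.j its own outer ports: {out.1} {out.2, y3.2} {y1.1, y2.1, y2.2} {y1.2} {y3.1}


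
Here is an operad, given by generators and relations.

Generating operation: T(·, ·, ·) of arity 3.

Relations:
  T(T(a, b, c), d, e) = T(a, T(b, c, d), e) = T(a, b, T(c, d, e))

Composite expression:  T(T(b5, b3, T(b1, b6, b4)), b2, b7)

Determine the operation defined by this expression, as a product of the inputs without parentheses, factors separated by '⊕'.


Every regrouping of T is equal, so read the b-inputs in written order.
T(b1, b6, b4) spells out as b1 ⊕ b6 ⊕ b4
T(b5, b3, T(b1, b6, b4)) spells out as b5 ⊕ b3 ⊕ b1 ⊕ b6 ⊕ b4
T(T(b5, b3, T(b1, b6, b4)), b2, b7) spells out as b5 ⊕ b3 ⊕ b1 ⊕ b6 ⊕ b4 ⊕ b2 ⊕ b7

b5 ⊕ b3 ⊕ b1 ⊕ b6 ⊕ b4 ⊕ b2 ⊕ b7


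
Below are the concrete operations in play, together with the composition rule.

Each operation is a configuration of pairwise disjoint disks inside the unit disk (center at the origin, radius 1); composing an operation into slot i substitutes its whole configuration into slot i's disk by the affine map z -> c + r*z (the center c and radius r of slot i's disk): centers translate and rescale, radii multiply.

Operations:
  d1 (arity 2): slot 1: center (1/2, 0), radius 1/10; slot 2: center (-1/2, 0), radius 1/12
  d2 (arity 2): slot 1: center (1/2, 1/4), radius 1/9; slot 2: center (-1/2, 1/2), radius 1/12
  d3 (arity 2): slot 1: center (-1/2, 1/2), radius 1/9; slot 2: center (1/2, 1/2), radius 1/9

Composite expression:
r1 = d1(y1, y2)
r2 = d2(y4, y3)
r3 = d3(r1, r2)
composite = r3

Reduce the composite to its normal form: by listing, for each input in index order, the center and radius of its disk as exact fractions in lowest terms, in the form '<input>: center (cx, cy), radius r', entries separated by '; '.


Affine substitution under d3: radii multiply and y-centers shift.
tracing y1 down its 2-map path: center (-4/9, 1/2), radius 1/90
tracing y2 down its 2-map path: center (-5/9, 1/2), radius 1/108
tracing y4 down its 2-map path: center (5/9, 19/36), radius 1/81
tracing y3 down its 2-map path: center (4/9, 5/9), radius 1/108

y1: center (-4/9, 1/2), radius 1/90; y2: center (-5/9, 1/2), radius 1/108; y3: center (4/9, 5/9), radius 1/108; y4: center (5/9, 19/36), radius 1/81


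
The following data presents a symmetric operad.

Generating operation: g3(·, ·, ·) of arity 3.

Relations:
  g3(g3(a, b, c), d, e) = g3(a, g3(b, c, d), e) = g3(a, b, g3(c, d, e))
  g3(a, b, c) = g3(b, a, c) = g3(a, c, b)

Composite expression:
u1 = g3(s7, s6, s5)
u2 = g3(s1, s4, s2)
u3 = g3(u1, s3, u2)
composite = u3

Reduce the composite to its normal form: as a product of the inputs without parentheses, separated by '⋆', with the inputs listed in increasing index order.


s1 ⋆ s2 ⋆ s3 ⋆ s4 ⋆ s5 ⋆ s6 ⋆ s7

Shape and order are irrelevant to g3; the s-input set decides.
g3(s7, s6, s5) linearizes to s7 ⋆ s6 ⋆ s5
g3(s1, s4, s2) linearizes to s1 ⋆ s4 ⋆ s2
g3(g3(s7, s6, s5), s3, g3(s1, s4, s2)) linearizes to s7 ⋆ s6 ⋆ s5 ⋆ s3 ⋆ s1 ⋆ s4 ⋆ s2
putting the inputs in ascending order: s1 ⋆ s2 ⋆ s3 ⋆ s4 ⋆ s5 ⋆ s6 ⋆ s7


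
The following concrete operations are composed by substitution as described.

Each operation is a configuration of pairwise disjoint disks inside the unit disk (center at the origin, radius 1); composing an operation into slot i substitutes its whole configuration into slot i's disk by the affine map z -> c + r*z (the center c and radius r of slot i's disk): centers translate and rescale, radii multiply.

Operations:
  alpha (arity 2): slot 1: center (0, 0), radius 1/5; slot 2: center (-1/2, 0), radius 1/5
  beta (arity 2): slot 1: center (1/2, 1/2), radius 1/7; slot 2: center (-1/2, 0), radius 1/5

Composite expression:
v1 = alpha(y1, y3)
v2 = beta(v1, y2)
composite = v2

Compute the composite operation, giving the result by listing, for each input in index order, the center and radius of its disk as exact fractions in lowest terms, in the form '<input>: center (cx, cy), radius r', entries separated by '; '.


y1: center (1/2, 1/2), radius 1/35; y2: center (-1/2, 0), radius 1/5; y3: center (3/7, 1/2), radius 1/35

Nesting under beta composes maps z -> c + r*z down each y-path.
input y1: applying the 2 nested substitutions gives center (1/2, 1/2), radius 1/35
input y3: applying the 2 nested substitutions gives center (3/7, 1/2), radius 1/35
input y2: applying the 1 nested substitution gives center (-1/2, 0), radius 1/5


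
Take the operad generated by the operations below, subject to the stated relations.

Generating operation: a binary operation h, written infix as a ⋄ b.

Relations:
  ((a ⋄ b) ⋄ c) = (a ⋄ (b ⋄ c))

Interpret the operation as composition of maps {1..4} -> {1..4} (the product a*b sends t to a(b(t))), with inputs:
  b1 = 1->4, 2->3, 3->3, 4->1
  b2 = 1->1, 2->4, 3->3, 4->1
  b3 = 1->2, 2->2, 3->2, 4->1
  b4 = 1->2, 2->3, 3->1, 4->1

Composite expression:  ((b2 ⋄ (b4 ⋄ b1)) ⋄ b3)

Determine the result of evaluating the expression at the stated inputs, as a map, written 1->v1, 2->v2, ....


(b4 ⋄ b1) = 1->1, 2->1, 3->1, 4->2
(b2 ⋄ (b4 ⋄ b1)) = 1->1, 2->1, 3->1, 4->4
((b2 ⋄ (b4 ⋄ b1)) ⋄ b3) = 1->1, 2->1, 3->1, 4->1

1->1, 2->1, 3->1, 4->1


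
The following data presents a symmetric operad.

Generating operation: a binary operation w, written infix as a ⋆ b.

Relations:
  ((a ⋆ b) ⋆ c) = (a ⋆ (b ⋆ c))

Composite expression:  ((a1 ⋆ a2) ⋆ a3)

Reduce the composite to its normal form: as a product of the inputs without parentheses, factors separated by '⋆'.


Under associativity of w, the answer is the a's in reading order.
(a1 ⋆ a2) unparenthesizes to a1 ⋆ a2
((a1 ⋆ a2) ⋆ a3) unparenthesizes to a1 ⋆ a2 ⋆ a3

a1 ⋆ a2 ⋆ a3


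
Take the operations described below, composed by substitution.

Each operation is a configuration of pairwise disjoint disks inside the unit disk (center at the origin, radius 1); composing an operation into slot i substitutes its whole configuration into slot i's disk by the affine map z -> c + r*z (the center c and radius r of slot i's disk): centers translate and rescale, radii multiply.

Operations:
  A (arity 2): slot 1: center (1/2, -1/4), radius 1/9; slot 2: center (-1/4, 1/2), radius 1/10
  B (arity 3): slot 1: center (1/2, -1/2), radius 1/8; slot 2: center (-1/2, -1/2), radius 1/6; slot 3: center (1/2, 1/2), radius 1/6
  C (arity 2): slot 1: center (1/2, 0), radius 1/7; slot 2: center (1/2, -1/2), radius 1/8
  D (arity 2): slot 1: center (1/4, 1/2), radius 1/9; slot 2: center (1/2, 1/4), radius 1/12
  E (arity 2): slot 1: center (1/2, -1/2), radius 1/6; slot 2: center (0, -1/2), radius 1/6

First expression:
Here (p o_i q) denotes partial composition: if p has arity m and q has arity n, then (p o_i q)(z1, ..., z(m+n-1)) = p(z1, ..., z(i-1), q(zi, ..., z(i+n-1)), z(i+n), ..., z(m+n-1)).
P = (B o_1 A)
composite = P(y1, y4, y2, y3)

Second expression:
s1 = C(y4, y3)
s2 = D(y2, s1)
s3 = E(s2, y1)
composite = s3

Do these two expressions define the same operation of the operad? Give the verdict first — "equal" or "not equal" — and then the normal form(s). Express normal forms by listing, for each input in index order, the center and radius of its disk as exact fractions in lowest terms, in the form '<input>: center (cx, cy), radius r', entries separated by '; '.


not equal; first: y1: center (9/16, -17/32), radius 1/72; y2: center (-1/2, -1/2), radius 1/6; y3: center (1/2, 1/2), radius 1/6; y4: center (15/32, -7/16), radius 1/80; second: y1: center (0, -1/2), radius 1/6; y2: center (13/24, -5/12), radius 1/54; y3: center (85/144, -67/144), radius 1/576; y4: center (85/144, -11/24), radius 1/504

In normal form, the first expression is y1: center (9/16, -17/32), radius 1/72; y2: center (-1/2, -1/2), radius 1/6; y3: center (1/2, 1/2), radius 1/6; y4: center (15/32, -7/16), radius 1/80
In normal form, the second expression is y1: center (0, -1/2), radius 1/6; y2: center (13/24, -5/12), radius 1/54; y3: center (85/144, -67/144), radius 1/576; y4: center (85/144, -11/24), radius 1/504
The normal forms differ: not equal.


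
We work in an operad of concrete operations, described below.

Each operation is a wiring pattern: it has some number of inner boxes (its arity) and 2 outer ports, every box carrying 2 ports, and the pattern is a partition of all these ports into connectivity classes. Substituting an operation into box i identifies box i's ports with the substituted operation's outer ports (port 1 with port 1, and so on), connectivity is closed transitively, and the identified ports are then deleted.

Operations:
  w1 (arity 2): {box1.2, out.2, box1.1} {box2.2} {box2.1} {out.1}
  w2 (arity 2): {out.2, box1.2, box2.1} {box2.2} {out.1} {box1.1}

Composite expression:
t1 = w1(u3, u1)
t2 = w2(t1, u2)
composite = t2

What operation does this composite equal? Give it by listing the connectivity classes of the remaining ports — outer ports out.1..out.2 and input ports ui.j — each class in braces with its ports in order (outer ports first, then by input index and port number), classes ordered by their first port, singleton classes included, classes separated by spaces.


{out.1} {out.2, u2.1, u3.1, u3.2} {u1.1} {u1.2} {u2.2}

Connectivity passes through glued w2-boundaries; trace each wire chain.
stage w1: inputs (u3, u1), connectivity {out.1} {out.2, u3.1, u3.2} {u1.1} {u1.2}, out.j its boundary
stage w2: inputs (u3, u1, u2), connectivity {out.1} {out.2, u2.1, u3.1, u3.2} {u1.1} {u1.2} {u2.2}, out.j its boundary


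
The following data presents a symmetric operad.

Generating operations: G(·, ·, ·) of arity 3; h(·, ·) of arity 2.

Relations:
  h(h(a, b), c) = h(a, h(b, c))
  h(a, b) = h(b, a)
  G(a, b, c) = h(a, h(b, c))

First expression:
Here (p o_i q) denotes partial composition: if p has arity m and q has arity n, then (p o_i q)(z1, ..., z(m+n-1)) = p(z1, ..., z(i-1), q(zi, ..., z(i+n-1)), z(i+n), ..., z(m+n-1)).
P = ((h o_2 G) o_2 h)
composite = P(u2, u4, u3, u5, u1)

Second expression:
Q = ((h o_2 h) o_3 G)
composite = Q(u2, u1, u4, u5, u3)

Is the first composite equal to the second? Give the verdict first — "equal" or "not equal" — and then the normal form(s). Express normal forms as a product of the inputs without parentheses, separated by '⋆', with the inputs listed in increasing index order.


equal: each reduces to u1 ⋆ u2 ⋆ u3 ⋆ u4 ⋆ u5

The first expression reduces to u1 ⋆ u2 ⋆ u3 ⋆ u4 ⋆ u5
The second expression reduces to u1 ⋆ u2 ⋆ u3 ⋆ u4 ⋆ u5
Same normal form: equal.


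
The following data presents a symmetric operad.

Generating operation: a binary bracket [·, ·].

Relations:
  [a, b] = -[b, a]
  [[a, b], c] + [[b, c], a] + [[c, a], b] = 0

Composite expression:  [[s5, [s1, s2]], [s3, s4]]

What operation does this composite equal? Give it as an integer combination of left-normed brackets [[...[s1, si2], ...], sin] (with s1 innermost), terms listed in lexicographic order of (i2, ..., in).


-[[[[s1, s2], s5], s3], s4] + [[[[s1, s2], s5], s4], s3]

Expand each bracket as ab - ba; the s1-initial words give the coefficients.
Composite bracket: [[s5, [s1, s2]], [s3, s4]]
Under [a, b] = ab - ba we get 16 signed associative words (2^4 = 16).
Coefficients come from the s1-initial words:
  s1s2s5s3s4 (sign -1) contributes -[[[[s1, s2], s5], s3], s4]
  s1s2s5s4s3 (sign +1) contributes +[[[[s1, s2], s5], s4], s3]


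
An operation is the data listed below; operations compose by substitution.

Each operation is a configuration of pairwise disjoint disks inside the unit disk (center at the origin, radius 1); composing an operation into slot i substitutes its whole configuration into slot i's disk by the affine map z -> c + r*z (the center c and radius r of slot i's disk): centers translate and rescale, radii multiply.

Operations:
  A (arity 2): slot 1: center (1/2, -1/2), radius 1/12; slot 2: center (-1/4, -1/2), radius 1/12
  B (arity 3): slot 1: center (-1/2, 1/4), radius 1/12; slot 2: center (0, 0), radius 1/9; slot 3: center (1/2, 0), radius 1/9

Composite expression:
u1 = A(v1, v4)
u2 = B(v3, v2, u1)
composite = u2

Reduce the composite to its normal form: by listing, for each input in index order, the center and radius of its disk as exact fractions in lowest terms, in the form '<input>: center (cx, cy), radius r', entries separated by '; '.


v1: center (5/9, -1/18), radius 1/108; v2: center (0, 0), radius 1/9; v3: center (-1/2, 1/4), radius 1/12; v4: center (17/36, -1/18), radius 1/108

Nesting under B composes maps z -> c + r*z down each v-path.
for v3, the 1-step affine chain lands on center (-1/2, 1/4), radius 1/12
for v2, the 1-step affine chain lands on center (0, 0), radius 1/9
for v1, the 2-step affine chain lands on center (5/9, -1/18), radius 1/108
for v4, the 2-step affine chain lands on center (17/36, -1/18), radius 1/108


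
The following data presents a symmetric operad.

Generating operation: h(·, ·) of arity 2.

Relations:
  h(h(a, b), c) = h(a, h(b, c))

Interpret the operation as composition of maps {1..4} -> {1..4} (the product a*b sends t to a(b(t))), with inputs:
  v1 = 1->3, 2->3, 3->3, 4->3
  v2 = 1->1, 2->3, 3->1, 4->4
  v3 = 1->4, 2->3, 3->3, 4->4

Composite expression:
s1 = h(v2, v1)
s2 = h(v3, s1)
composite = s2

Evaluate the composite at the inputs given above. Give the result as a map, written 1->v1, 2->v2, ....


1->4, 2->4, 3->4, 4->4


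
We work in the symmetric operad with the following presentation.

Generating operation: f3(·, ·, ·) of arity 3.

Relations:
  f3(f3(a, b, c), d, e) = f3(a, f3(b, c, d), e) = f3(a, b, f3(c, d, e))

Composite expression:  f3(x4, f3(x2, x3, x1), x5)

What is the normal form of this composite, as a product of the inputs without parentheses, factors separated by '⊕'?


x4 ⊕ x2 ⊕ x3 ⊕ x1 ⊕ x5

Associativity of f3 dissolves the nesting; only the x-input order survives.
f3(x2, x3, x1) reduces to x2 ⊕ x3 ⊕ x1
f3(x4, f3(x2, x3, x1), x5) reduces to x4 ⊕ x2 ⊕ x3 ⊕ x1 ⊕ x5


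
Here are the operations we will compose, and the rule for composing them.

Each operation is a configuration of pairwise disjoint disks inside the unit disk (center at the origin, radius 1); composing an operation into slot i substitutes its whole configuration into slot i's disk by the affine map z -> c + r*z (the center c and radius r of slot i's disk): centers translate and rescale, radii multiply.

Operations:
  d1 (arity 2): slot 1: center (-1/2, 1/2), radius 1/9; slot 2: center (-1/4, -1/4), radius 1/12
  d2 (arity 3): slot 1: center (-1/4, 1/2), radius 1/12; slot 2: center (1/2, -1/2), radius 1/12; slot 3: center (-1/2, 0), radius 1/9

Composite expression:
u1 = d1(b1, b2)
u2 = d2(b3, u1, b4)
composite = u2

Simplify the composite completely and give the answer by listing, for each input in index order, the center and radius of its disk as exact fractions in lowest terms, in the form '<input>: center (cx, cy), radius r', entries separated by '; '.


b1: center (11/24, -11/24), radius 1/108; b2: center (23/48, -25/48), radius 1/144; b3: center (-1/4, 1/2), radius 1/12; b4: center (-1/2, 0), radius 1/9


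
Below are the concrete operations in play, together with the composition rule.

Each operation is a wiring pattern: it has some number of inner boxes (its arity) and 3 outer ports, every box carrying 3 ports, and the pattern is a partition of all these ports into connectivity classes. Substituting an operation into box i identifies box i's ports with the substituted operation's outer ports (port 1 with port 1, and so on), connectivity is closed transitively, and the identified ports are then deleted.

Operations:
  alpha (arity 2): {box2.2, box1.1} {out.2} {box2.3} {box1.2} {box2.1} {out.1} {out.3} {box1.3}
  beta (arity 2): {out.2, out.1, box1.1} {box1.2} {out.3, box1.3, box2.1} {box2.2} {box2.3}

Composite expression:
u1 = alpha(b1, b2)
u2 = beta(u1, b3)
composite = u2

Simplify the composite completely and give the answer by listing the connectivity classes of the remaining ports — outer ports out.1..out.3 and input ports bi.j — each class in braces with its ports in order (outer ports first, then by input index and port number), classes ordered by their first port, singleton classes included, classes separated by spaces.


{out.1, out.2} {out.3, b3.1} {b1.1, b2.2} {b1.2} {b1.3} {b2.1} {b2.3} {b3.2} {b3.3}

Substituting into beta glues patterns; closure does the rest.
alpha over (b1, b2) gives {out.1} {out.2} {out.3} {b1.1, b2.2} {b1.2} {b1.3} {b2.1} {b2.3}, out.j being that stage's outer ports
beta over (b1, b2, b3) gives {out.1, out.2} {out.3, b3.1} {b1.1, b2.2} {b1.2} {b1.3} {b2.1} {b2.3} {b3.2} {b3.3}, out.j being that stage's outer ports


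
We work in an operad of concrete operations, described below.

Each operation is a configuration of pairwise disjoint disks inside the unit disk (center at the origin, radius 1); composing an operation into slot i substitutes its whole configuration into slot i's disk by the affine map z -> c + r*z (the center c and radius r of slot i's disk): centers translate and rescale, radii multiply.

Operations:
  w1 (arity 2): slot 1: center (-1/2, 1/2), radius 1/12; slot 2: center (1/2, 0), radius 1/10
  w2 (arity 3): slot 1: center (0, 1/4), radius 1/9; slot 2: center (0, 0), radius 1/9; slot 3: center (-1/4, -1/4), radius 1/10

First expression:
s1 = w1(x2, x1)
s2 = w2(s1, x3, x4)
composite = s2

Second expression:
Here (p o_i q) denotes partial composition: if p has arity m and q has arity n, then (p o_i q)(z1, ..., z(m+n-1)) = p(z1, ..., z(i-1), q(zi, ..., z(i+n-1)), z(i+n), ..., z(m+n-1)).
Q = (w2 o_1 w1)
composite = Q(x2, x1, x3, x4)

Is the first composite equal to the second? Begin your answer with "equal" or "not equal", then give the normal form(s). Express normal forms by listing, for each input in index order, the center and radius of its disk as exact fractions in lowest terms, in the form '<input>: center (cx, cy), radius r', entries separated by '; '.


equal: each reduces to x1: center (1/18, 1/4), radius 1/90; x2: center (-1/18, 11/36), radius 1/108; x3: center (0, 0), radius 1/9; x4: center (-1/4, -1/4), radius 1/10

Reducing the first expression gives x1: center (1/18, 1/4), radius 1/90; x2: center (-1/18, 11/36), radius 1/108; x3: center (0, 0), radius 1/9; x4: center (-1/4, -1/4), radius 1/10
Reducing the second expression gives x1: center (1/18, 1/4), radius 1/90; x2: center (-1/18, 11/36), radius 1/108; x3: center (0, 0), radius 1/9; x4: center (-1/4, -1/4), radius 1/10
The forms coincide; equal.


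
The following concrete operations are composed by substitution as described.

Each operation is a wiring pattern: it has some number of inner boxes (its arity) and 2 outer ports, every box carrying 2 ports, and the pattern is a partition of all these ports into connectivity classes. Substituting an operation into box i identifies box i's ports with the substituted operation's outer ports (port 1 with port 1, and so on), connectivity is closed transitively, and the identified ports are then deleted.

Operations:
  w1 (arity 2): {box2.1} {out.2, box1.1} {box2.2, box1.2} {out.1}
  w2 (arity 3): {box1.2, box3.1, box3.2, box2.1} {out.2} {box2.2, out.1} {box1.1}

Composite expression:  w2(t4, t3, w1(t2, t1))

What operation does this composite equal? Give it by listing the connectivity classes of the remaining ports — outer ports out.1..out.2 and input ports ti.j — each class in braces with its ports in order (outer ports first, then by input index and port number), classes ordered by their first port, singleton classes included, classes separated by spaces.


{out.1, t3.2} {out.2} {t1.1} {t1.2, t2.2} {t2.1, t3.1, t4.2} {t4.1}

Reachability decides: close wires over w2-identified ports.
composing w1 on (t2, t1), with out.j its own outer ports: {out.1} {out.2, t2.1} {t1.1} {t1.2, t2.2}
composing w2 on (t4, t3, t2, t1), with out.j its own outer ports: {out.1, t3.2} {out.2} {t1.1} {t1.2, t2.2} {t2.1, t3.1, t4.2} {t4.1}


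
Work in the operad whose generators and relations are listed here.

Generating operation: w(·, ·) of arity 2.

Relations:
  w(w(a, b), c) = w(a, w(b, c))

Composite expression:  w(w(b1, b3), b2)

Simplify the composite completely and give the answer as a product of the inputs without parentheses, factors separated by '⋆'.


b1 ⋆ b3 ⋆ b2

Every regrouping of w is equal, so read the b-inputs in written order.
w(b1, b3) collapses to b1 ⋆ b3
w(w(b1, b3), b2) collapses to b1 ⋆ b3 ⋆ b2


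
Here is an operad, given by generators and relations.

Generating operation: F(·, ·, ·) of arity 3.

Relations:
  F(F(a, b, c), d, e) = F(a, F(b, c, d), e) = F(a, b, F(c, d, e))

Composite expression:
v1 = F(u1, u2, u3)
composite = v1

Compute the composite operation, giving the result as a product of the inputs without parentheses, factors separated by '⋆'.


u1 ⋆ u2 ⋆ u3

The F-tree's shape is irrelevant; the u-reading-order decides.
F(u1, u2, u3) reduces to u1 ⋆ u2 ⋆ u3
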